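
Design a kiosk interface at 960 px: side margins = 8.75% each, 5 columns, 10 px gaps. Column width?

Margins: 8.75% × 960 = 84 px each, so content = 960 − 168 = 792 px.
792 − 4·10 = 752; ÷5 gives c = 150.4 px.

150.4 px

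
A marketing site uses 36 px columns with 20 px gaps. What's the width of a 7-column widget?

372 px

Span of 7: 7·36 + 6·20 = 252 + 120 = 372 px.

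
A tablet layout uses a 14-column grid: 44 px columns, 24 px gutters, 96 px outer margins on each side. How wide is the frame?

Frame = 2·96 + 14·44 + 13·24 = 192 + 616 + 312 = 1120 px.

1120 px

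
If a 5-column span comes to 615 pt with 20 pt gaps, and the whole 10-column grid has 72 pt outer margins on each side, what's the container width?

5 columns + 4 gaps: 5c + 4·20 = 615.
5c = 615 − 80 = 535, so c = 107 pt.
Total width: 2·72 + 10·107 + 9·20 = 1394 pt.

1394 pt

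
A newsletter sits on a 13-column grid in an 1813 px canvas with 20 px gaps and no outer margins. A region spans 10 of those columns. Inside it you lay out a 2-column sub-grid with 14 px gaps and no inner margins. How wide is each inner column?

688 px

13 columns + 12 gaps: 13c + 12·20 = 1813.
13c = 1813 − 240 = 1573, so c = 121 px.
Span of 10: 10·121 + 9·20 = 1210 + 180 = 1390 px.
1390 − 1·14 = 1376; ÷2 gives d = 688 px.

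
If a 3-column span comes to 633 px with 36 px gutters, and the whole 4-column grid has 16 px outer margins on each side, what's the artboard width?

3c + 2·36 = 633 → 3c = 561 → c = 187 px.
Artboard = 2·16 + 4·187 + 3·36 = 32 + 748 + 108 = 888 px.

888 px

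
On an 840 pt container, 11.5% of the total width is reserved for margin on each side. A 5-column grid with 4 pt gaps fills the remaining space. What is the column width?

126.16 pt

Each margin = 11.5% of 840 = 96.6 pt; content = 840 − 2·96.6 = 646.8 pt.
Subtracting 4 gaps of 4 leaves 630.8 for 5 columns, so c = 126.16 pt.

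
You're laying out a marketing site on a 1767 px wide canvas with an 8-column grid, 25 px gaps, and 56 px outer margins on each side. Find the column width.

Content width = 1767 − 2·56 = 1655 px.
8 columns + 7 gaps: 8c + 7·25 = 1655.
8c = 1655 − 175 = 1480, so c = 185 px.

185 px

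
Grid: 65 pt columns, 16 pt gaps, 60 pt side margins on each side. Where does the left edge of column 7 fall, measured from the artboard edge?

Column 7 starts at margin + 6·(column + gutter) = 60 + 6·81 = 546 pt.

546 pt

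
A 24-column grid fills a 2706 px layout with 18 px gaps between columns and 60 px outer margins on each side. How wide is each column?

90.5 px

Content width = 2706 − 2·60 = 2586 px.
24 columns + 23 gaps: 24c + 23·18 = 2586.
24c = 2586 − 414 = 2172, so c = 90.5 px.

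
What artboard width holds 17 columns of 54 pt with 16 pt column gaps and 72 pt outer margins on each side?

1318 pt

Total width: 2·72 + 17·54 + 16·16 = 1318 pt.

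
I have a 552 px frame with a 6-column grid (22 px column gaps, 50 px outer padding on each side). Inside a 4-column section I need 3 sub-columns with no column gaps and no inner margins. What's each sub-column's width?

98 px

Take off 100 px of margins, leaving 452 px.
Subtracting 5 column gaps of 22 leaves 342 for 6 columns, so c = 57 px.
4-column span = 4·57 + 3·22 = 294 px.
294 / 3 = 98 px per column.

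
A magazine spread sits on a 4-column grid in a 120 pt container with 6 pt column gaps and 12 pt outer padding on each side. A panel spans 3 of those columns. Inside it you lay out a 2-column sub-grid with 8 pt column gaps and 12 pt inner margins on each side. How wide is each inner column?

Inside the margins: 120 − 24 = 96 pt.
4c + 3·6 = 96 → 4c = 78 → c = 19.5 pt.
3 columns plus 2 column gaps: 58.5 + 12 = 70.5 pt.
Inner content = 70.5 − 2·12 = 46.5 pt.
Subtracting 1 column gap of 8 leaves 38.5 for 2 columns, so d = 19.25 pt.

19.25 pt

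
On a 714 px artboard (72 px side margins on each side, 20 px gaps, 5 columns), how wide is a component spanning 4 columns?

Content width = 714 − 2·72 = 570 px.
5c + 4·20 = 570 → 5c = 490 → c = 98 px.
4-column span = 4·98 + 3·20 = 452 px.

452 px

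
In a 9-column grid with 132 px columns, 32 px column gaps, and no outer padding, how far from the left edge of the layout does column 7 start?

No margin, so column 7 starts at 6·(column + gutter) = 6·164 = 984 px.

984 px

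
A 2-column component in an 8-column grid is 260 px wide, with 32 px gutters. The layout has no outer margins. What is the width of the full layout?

1136 px

2 columns + 1 gutter: 2c + 1·32 = 260.
2c = 260 − 32 = 228, so c = 114 px.
Total width: 8·114 + 7·32 = 1136 px.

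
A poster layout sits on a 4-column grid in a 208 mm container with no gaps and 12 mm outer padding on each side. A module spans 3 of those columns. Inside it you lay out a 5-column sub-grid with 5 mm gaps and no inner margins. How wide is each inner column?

23.6 mm

Inside the margins: 208 − 24 = 184 mm.
184 / 4 = 46 mm per column.
3-column span = 3·46 = 138 mm.
5d + 4·5 = 138 → 5d = 118 → d = 23.6 mm.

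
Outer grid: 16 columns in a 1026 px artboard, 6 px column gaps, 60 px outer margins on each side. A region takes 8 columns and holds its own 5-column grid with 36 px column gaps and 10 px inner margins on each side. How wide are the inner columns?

Inside the margins: 1026 − 120 = 906 px.
16c + 15·6 = 906 → 16c = 816 → c = 51 px.
8-column span = 8·51 + 7·6 = 450 px.
Inner content = 450 − 2·10 = 430 px.
430 − 4·36 = 286; ÷5 gives d = 57.2 px.

57.2 px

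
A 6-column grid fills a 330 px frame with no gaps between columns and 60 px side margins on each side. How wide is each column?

Inside the margins: 330 − 120 = 210 px.
With no gaps, each column is 210/6 = 35 px.

35 px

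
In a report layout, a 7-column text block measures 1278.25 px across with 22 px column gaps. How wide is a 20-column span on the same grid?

7c + 6·22 = 1278.25 → 7c = 1146.25 → c = 163.75 px.
Span of 20: 20·163.75 + 19·22 = 3275 + 418 = 3693 px.

3693 px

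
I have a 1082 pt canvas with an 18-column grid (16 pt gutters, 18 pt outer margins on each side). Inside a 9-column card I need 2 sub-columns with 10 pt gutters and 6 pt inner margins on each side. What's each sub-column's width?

Take off 36 pt of margins, leaving 1046 pt.
18 columns + 17 gutters: 18c + 17·16 = 1046.
18c = 1046 − 272 = 774, so c = 43 pt.
9 columns plus 8 gutters: 387 + 128 = 515 pt.
Inner content = 515 − 2·6 = 503 pt.
503 − 1·10 = 493; ÷2 gives d = 246.5 pt.

246.5 pt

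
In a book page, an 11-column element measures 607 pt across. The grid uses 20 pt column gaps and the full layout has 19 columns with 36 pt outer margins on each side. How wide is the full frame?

11c + 10·20 = 607 → 11c = 407 → c = 37 pt.
Adding margins, columns and gutters: 72 + 703 + 360 = 1135 pt.

1135 pt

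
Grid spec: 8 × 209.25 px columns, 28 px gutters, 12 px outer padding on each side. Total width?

1894 px

Frame = 2·12 + 8·209.25 + 7·28 = 24 + 1674 + 196 = 1894 px.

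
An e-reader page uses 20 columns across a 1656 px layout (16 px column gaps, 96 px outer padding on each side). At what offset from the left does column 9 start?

Take off 192 px of margins, leaving 1464 px.
1464 − 19·16 = 1160; ÷20 gives c = 58 px.
Each column+gutter stride is 74 px; 8 of them past the 96 px margin is 96 + 592 = 688 px.

688 px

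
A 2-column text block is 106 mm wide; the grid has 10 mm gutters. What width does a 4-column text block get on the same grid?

106 − 1·10 = 96; ÷2 gives c = 48 mm.
4-column span = 4·48 + 3·10 = 222 mm.

222 mm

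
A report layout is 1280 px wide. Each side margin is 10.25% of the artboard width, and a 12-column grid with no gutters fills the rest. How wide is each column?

1280 × (1 − 2·10.25%) = 1280 × 79.5% = 1017.6 px for the columns.
With no gutters, each column is 1017.6/12 = 84.8 px.

84.8 px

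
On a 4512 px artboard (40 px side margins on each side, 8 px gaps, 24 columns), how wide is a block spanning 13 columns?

2397 px

Take off 80 px of margins, leaving 4432 px.
4432 − 23·8 = 4248; ÷24 gives c = 177 px.
13 columns plus 12 gaps: 2301 + 96 = 2397 px.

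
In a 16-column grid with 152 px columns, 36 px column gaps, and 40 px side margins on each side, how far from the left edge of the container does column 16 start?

2860 px

Each column+gutter stride is 188 px; 15 of them past the 40 px margin is 40 + 2820 = 2860 px.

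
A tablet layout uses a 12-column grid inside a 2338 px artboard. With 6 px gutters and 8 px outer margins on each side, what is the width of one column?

Subtract both margins: 2338 − 2·8 = 2322 px.
12 columns + 11 gutters: 12c + 11·6 = 2322.
12c = 2322 − 66 = 2256, so c = 188 px.

188 px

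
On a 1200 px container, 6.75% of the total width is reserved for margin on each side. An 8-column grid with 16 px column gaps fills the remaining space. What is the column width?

1200 × (1 − 2·6.75%) = 1200 × 86.5% = 1038 px for the columns.
1038 − 7·16 = 926; ÷8 gives c = 115.75 px.

115.75 px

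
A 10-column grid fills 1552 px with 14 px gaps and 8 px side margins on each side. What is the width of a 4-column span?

Inside the margins: 1552 − 16 = 1536 px.
Subtracting 9 gaps of 14 leaves 1410 for 10 columns, so c = 141 px.
4 columns plus 3 gaps: 564 + 42 = 606 px.

606 px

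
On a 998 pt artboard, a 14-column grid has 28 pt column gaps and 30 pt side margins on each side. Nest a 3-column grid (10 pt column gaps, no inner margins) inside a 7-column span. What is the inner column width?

145 pt

Subtract both margins: 998 − 2·30 = 938 pt.
938 − 13·28 = 574; ÷14 gives c = 41 pt.
7-column span = 7·41 + 6·28 = 455 pt.
455 − 2·10 = 435; ÷3 gives d = 145 pt.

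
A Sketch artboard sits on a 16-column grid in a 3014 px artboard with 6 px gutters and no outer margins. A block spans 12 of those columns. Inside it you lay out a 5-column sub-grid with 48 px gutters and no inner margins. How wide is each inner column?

413.4 px

3014 − 15·6 = 2924; ÷16 gives c = 182.75 px.
12-column span = 12·182.75 + 11·6 = 2259 px.
2259 − 4·48 = 2067; ÷5 gives d = 413.4 px.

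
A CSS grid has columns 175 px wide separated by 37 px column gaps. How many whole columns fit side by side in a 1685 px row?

8 columns

k columns need k·175 + (k−1)·37 = k·212 − 37.
k·212 − 37 ≤ 1685 → k ≤ 1722 / 212 ≈ 8.12, so k = 8.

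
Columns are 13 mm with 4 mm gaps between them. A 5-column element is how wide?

81 mm

5-column span = 5·13 + 4·4 = 81 mm.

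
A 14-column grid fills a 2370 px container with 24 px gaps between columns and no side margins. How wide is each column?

147 px

14 columns + 13 gaps: 14c + 13·24 = 2370.
14c = 2370 − 312 = 2058, so c = 147 px.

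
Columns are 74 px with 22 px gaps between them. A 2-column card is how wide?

2 columns plus 1 gap: 148 + 22 = 170 px.

170 px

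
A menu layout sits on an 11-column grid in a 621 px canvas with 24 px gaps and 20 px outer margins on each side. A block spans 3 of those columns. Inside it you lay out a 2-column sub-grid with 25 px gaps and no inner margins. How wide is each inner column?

Take off 40 px of margins, leaving 581 px.
11c + 10·24 = 581 → 11c = 341 → c = 31 px.
3 columns plus 2 gaps: 93 + 48 = 141 px.
Subtracting 1 gap of 25 leaves 116 for 2 columns, so d = 58 px.

58 px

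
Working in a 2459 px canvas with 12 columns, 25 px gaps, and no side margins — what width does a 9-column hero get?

2459 − 11·25 = 2184; ÷12 gives c = 182 px.
9-column span = 9·182 + 8·25 = 1838 px.

1838 px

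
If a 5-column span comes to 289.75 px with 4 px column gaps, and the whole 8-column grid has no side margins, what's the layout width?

5 columns + 4 column gaps: 5c + 4·4 = 289.75.
5c = 289.75 − 16 = 273.75, so c = 54.75 px.
Summing: 438 + 28 = 466 px.

466 px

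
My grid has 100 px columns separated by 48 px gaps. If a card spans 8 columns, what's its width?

8-column span = 8·100 + 7·48 = 1136 px.

1136 px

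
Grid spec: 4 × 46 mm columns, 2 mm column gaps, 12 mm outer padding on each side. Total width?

214 mm

Adding margins, columns and gutters: 24 + 184 + 6 = 214 mm.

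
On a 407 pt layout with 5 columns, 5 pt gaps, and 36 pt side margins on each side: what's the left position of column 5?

308 pt

Take off 72 pt of margins, leaving 335 pt.
5 columns + 4 gaps: 5c + 4·5 = 335.
5c = 335 − 20 = 315, so c = 63 pt.
Column 5 starts at margin + 4·(column + gutter) = 36 + 4·68 = 308 pt.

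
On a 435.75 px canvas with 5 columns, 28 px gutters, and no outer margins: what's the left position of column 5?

435.75 − 4·28 = 323.75; ÷5 gives c = 64.75 px.
Each column+gutter stride is 92.75 px; with no margin, 4 of them is 371 px.

371 px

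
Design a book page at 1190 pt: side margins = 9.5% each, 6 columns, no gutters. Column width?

Margins: 9.5% × 1190 = 113.05 pt each, so content = 1190 − 226.1 = 963.9 pt.
963.9 / 6 = 160.65 pt per column.

160.65 pt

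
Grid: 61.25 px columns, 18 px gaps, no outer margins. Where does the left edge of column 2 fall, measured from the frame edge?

No margin, so column 2 starts at 1·(column + gutter) = 1·79.25 = 79.25 px.

79.25 px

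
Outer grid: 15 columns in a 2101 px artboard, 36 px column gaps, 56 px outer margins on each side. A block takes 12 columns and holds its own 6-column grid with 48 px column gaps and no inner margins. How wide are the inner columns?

224 px

Inside the margins: 2101 − 112 = 1989 px.
1989 − 14·36 = 1485; ÷15 gives c = 99 px.
12 columns plus 11 column gaps: 1188 + 396 = 1584 px.
6d + 5·48 = 1584 → 6d = 1344 → d = 224 px.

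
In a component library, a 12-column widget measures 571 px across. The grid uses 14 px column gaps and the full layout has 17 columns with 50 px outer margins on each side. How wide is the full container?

914.75 px

12 columns + 11 column gaps: 12c + 11·14 = 571.
12c = 571 − 154 = 417, so c = 34.75 px.
Container = 2·50 + 17·34.75 + 16·14 = 100 + 590.75 + 224 = 914.75 px.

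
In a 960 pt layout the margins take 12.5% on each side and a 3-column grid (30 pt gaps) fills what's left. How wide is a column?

Each margin = 12.5% of 960 = 120 pt; content = 960 − 2·120 = 720 pt.
720 − 2·30 = 660; ÷3 gives c = 220 pt.

220 pt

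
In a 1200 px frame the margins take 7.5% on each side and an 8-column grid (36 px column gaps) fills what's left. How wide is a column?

1200 × (1 − 2·7.5%) = 1200 × 85% = 1020 px for the columns.
Subtracting 7 column gaps of 36 leaves 768 for 8 columns, so c = 96 px.

96 px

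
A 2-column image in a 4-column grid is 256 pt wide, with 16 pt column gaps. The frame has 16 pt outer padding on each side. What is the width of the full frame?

2 columns + 1 column gap: 2c + 1·16 = 256.
2c = 256 − 16 = 240, so c = 120 pt.
Total width: 2·16 + 4·120 + 3·16 = 560 pt.

560 pt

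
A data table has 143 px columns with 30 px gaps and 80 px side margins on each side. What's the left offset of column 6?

945 px

Column 6 starts at margin + 5·(column + gutter) = 80 + 5·173 = 945 px.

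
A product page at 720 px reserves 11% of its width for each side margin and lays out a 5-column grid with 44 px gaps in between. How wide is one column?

77.12 px

Margins: 11% × 720 = 79.2 px each, so content = 720 − 158.4 = 561.6 px.
561.6 − 4·44 = 385.6; ÷5 gives c = 77.12 px.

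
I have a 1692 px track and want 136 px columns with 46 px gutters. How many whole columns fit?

k columns need k·136 + (k−1)·46 = k·182 − 46.
k·182 − 46 ≤ 1692 → k ≤ 1738 / 182 ≈ 9.55, so k = 9.

9 columns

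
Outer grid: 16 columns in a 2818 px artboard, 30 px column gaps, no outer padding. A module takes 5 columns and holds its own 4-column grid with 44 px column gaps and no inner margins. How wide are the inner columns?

16c + 15·30 = 2818 → 16c = 2368 → c = 148 px.
5 columns plus 4 column gaps: 740 + 120 = 860 px.
4d + 3·44 = 860 → 4d = 728 → d = 182 px.

182 px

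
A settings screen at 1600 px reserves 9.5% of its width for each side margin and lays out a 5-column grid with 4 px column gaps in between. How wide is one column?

256 px

Margins: 9.5% × 1600 = 152 px each, so content = 1600 − 304 = 1296 px.
Subtracting 4 column gaps of 4 leaves 1280 for 5 columns, so c = 256 px.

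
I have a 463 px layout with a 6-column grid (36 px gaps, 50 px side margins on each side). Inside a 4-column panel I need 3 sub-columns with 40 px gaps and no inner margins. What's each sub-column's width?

50 px

Outer content = 463 − 2·50 = 363 px.
363 − 5·36 = 183; ÷6 gives c = 30.5 px.
4 columns plus 3 gaps: 122 + 108 = 230 px.
Subtracting 2 gaps of 40 leaves 150 for 3 columns, so d = 50 px.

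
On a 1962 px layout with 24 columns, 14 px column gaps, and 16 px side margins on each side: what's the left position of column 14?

Take off 32 px of margins, leaving 1930 px.
1930 − 23·14 = 1608; ÷24 gives c = 67 px.
Before column 14: the margin + 13 columns + 13 column gaps.
Offset = 16 + 13·(67 + 14) = 16 + 1053 = 1069 px.

1069 px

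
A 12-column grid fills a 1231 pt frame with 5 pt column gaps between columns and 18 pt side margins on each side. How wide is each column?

95 pt

Inside the margins: 1231 − 36 = 1195 pt.
12c + 11·5 = 1195 → 12c = 1140 → c = 95 pt.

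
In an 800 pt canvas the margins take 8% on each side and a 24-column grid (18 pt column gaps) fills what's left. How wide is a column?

10.75 pt

Each margin = 8% of 800 = 64 pt; content = 800 − 2·64 = 672 pt.
Subtracting 23 column gaps of 18 leaves 258 for 24 columns, so c = 10.75 pt.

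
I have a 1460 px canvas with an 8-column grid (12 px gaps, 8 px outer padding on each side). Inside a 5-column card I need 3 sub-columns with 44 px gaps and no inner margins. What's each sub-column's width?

Outer content = 1460 − 2·8 = 1444 px.
8c + 7·12 = 1444 → 8c = 1360 → c = 170 px.
5 columns plus 4 gaps: 850 + 48 = 898 px.
Subtracting 2 gaps of 44 leaves 810 for 3 columns, so d = 270 px.

270 px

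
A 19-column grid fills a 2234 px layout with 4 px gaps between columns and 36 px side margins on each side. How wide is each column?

110 px

Content width = 2234 − 2·36 = 2162 px.
Subtracting 18 gaps of 4 leaves 2090 for 19 columns, so c = 110 px.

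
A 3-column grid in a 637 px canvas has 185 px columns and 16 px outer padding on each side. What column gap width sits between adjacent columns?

25 px

Take off 32 px of margins, leaving 605 px.
3·185 + 2g = 605 → 2g = 50 → g = 25 px.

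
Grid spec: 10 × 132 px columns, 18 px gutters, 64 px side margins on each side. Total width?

1610 px

Adding margins, columns and gutters: 128 + 1320 + 162 = 1610 px.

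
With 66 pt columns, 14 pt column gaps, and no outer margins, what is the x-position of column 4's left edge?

240 pt

Before column 4: 3 columns + 3 column gaps.
Offset = 3·(66 + 14) = 3·80 = 240 pt.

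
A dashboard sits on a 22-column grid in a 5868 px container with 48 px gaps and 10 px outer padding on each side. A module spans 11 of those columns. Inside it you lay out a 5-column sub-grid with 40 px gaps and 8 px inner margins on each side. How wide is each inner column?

Take off 20 px of margins, leaving 5848 px.
22c + 21·48 = 5848 → 22c = 4840 → c = 220 px.
Span of 11: 11·220 + 10·48 = 2420 + 480 = 2900 px.
Inner content = 2900 − 2·8 = 2884 px.
5d + 4·40 = 2884 → 5d = 2724 → d = 544.8 px.

544.8 px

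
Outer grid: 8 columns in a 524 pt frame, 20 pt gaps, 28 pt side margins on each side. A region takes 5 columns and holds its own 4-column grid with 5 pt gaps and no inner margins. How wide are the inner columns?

Take off 56 pt of margins, leaving 468 pt.
468 − 7·20 = 328; ÷8 gives c = 41 pt.
Span of 5: 5·41 + 4·20 = 205 + 80 = 285 pt.
4 columns + 3 gaps: 4d + 3·5 = 285.
4d = 285 − 15 = 270, so d = 67.5 pt.

67.5 pt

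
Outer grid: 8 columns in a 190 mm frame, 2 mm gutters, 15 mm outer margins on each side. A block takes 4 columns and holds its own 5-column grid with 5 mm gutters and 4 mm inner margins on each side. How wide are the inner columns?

Take off 30 mm of margins, leaving 160 mm.
Subtracting 7 gutters of 2 leaves 146 for 8 columns, so c = 18.25 mm.
4-column span = 4·18.25 + 3·2 = 79 mm.
Inner content = 79 − 2·4 = 71 mm.
71 − 4·5 = 51; ÷5 gives d = 10.2 mm.

10.2 mm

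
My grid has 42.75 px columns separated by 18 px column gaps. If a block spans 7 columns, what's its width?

7 columns plus 6 column gaps: 299.25 + 108 = 407.25 px.

407.25 px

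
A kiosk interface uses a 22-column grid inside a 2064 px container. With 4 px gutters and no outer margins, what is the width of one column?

22c + 21·4 = 2064 → 22c = 1980 → c = 90 px.

90 px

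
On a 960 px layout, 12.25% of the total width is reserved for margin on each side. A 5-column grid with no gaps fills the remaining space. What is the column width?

144.96 px

Each margin = 12.25% of 960 = 117.6 px; content = 960 − 2·117.6 = 724.8 px.
5c = 724.8 → c = 144.96 px.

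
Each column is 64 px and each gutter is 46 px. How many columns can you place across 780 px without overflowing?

k columns need k·64 + (k−1)·46 = k·110 − 46.
k·110 − 46 ≤ 780 → k ≤ 826 / 110 ≈ 7.51, so k = 7.

7 columns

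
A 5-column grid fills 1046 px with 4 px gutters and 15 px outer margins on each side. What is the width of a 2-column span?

404 px

Subtract both margins: 1046 − 2·15 = 1016 px.
5c + 4·4 = 1016 → 5c = 1000 → c = 200 px.
Span of 2: 2·200 + 1·4 = 400 + 4 = 404 px.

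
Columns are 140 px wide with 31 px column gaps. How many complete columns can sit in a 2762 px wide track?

16 columns: 16·140 + 15·31 = 2705 px ≤ 2762.
17 columns: 2876 px > 2762. So 16.

16 columns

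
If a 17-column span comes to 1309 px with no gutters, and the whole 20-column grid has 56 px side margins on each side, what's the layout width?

17c = 1309 → c = 77 px.
Total width: 2·56 + 20·77 = 1652 px.

1652 px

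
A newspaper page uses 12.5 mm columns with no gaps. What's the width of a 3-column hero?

With no gaps, 3 columns span 3·12.5 = 37.5 mm.

37.5 mm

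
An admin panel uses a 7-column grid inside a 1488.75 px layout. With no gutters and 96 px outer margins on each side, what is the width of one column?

185.25 px

Take off 192 px of margins, leaving 1296.75 px.
1296.75 / 7 = 185.25 px per column.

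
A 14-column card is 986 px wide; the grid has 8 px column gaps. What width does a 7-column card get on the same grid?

489 px

986 − 13·8 = 882; ÷14 gives c = 63 px.
Span of 7: 7·63 + 6·8 = 441 + 48 = 489 px.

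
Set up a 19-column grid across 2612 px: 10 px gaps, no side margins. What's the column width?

128 px

19 columns + 18 gaps: 19c + 18·10 = 2612.
19c = 2612 − 180 = 2432, so c = 128 px.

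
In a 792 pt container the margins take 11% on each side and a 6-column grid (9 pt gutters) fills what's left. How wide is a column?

792 × (1 − 2·11%) = 792 × 78% = 617.76 pt for the columns.
Subtracting 5 gutters of 9 leaves 572.76 for 6 columns, so c = 95.46 pt.

95.46 pt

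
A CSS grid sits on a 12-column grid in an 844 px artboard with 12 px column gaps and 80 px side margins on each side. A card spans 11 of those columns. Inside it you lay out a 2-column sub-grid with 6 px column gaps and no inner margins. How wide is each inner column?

Take off 160 px of margins, leaving 684 px.
Subtracting 11 column gaps of 12 leaves 552 for 12 columns, so c = 46 px.
11-column span = 11·46 + 10·12 = 626 px.
Subtracting 1 column gap of 6 leaves 620 for 2 columns, so d = 310 px.

310 px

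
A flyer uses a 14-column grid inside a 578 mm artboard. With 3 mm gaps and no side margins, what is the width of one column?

38.5 mm

14c + 13·3 = 578 → 14c = 539 → c = 38.5 mm.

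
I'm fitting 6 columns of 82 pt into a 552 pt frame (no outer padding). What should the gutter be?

12 pt

6 columns take 6·82 = 492 pt; remaining 60 splits into 5 gutters.
g = 60 / 5 = 12 pt.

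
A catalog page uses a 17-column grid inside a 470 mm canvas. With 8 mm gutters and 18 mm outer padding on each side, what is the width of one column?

18 mm

Subtract both margins: 470 − 2·18 = 434 mm.
Subtracting 16 gutters of 8 leaves 306 for 17 columns, so c = 18 mm.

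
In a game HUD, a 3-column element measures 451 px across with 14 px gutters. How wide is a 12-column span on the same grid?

3 columns + 2 gutters: 3c + 2·14 = 451.
3c = 451 − 28 = 423, so c = 141 px.
12-column span = 12·141 + 11·14 = 1846 px.

1846 px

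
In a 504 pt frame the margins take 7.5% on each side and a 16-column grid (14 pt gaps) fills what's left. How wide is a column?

Each margin = 7.5% of 504 = 37.8 pt; content = 504 − 2·37.8 = 428.4 pt.
16 columns + 15 gaps: 16c + 15·14 = 428.4.
16c = 428.4 − 210 = 218.4, so c = 13.65 pt.

13.65 pt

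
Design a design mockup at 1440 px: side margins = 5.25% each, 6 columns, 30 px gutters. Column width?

189.8 px

1440 × (1 − 2·5.25%) = 1440 × 89.5% = 1288.8 px for the columns.
1288.8 − 5·30 = 1138.8; ÷6 gives c = 189.8 px.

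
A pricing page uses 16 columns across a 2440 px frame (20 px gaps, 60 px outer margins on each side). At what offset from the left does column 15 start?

2107.5 px

Subtract both margins: 2440 − 2·60 = 2320 px.
Subtracting 15 gaps of 20 leaves 2020 for 16 columns, so c = 126.25 px.
Before column 15: the margin + 14 columns + 14 gaps.
Offset = 60 + 14·(126.25 + 20) = 60 + 2047.5 = 2107.5 px.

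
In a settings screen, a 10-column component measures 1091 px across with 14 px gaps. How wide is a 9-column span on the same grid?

980.5 px

10c + 9·14 = 1091 → 10c = 965 → c = 96.5 px.
9 columns plus 8 gaps: 868.5 + 112 = 980.5 px.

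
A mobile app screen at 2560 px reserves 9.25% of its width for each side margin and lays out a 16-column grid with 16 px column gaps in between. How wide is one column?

115.4 px

Each margin = 9.25% of 2560 = 236.8 px; content = 2560 − 2·236.8 = 2086.4 px.
16c + 15·16 = 2086.4 → 16c = 1846.4 → c = 115.4 px.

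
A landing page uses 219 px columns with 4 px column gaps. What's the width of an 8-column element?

1780 px

8 columns plus 7 column gaps: 1752 + 28 = 1780 px.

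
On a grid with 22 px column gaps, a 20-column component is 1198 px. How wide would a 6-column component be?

20 columns + 19 column gaps: 20c + 19·22 = 1198.
20c = 1198 − 418 = 780, so c = 39 px.
6-column span = 6·39 + 5·22 = 344 px.

344 px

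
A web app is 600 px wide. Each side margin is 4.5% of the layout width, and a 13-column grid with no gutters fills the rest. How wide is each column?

Margins: 4.5% × 600 = 27 px each, so content = 600 − 54 = 546 px.
With no gutters, each column is 546/13 = 42 px.

42 px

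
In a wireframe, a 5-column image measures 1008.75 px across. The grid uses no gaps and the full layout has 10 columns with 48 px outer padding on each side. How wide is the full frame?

With no gaps, each column is 1008.75/5 = 201.75 px.
Total width: 2·48 + 10·201.75 = 2113.5 px.

2113.5 px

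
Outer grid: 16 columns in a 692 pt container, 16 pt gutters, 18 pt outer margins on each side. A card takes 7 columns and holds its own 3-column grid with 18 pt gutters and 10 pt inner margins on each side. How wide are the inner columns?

74 pt

Outer content = 692 − 2·18 = 656 pt.
16 columns + 15 gutters: 16c + 15·16 = 656.
16c = 656 − 240 = 416, so c = 26 pt.
Span of 7: 7·26 + 6·16 = 182 + 96 = 278 pt.
Inner content = 278 − 2·10 = 258 pt.
Subtracting 2 gutters of 18 leaves 222 for 3 columns, so d = 74 pt.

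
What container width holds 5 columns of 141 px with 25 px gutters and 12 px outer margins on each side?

829 px

Adding margins, columns and gutters: 24 + 705 + 100 = 829 px.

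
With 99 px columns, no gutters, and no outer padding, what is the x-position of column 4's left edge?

297 px

Before column 4: 3 columns + 3 gutters.
Offset = 3·(99 + 0) = 3·99 = 297 px.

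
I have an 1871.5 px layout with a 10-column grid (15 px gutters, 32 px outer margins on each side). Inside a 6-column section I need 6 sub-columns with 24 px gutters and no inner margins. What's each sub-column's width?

159.75 px

Subtract both margins: 1871.5 − 2·32 = 1807.5 px.
1807.5 − 9·15 = 1672.5; ÷10 gives c = 167.25 px.
6-column span = 6·167.25 + 5·15 = 1078.5 px.
Subtracting 5 gutters of 24 leaves 958.5 for 6 columns, so d = 159.75 px.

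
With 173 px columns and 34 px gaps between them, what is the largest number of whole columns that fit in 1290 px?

6 columns

k columns need k·173 + (k−1)·34 = k·207 − 34.
k·207 − 34 ≤ 1290 → k ≤ 1324 / 207 ≈ 6.40, so k = 6.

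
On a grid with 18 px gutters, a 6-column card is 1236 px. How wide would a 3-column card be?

609 px

Subtracting 5 gutters of 18 leaves 1146 for 6 columns, so c = 191 px.
Span of 3: 3·191 + 2·18 = 573 + 36 = 609 px.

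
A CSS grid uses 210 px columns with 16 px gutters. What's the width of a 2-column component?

436 px

2 columns plus 1 gutter: 420 + 16 = 436 px.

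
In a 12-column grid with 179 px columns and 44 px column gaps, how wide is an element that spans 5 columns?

1071 px

5 columns plus 4 column gaps: 895 + 176 = 1071 px.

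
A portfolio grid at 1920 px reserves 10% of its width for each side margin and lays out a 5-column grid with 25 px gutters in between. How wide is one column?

287.2 px

1920 × (1 − 2·10%) = 1920 × 80% = 1536 px for the columns.
5 columns + 4 gutters: 5c + 4·25 = 1536.
5c = 1536 − 100 = 1436, so c = 287.2 px.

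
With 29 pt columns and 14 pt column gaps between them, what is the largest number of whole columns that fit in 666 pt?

15 columns

15 columns: 15·29 + 14·14 = 631 pt ≤ 666.
16 columns: 674 pt > 666. So 15.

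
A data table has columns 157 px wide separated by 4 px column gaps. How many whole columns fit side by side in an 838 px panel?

5 columns: 5·157 + 4·4 = 801 px ≤ 838.
6 columns: 962 px > 838. So 5.

5 columns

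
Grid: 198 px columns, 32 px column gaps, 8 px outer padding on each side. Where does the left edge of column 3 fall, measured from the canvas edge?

Column 3 starts at margin + 2·(column + gutter) = 8 + 2·230 = 468 px.

468 px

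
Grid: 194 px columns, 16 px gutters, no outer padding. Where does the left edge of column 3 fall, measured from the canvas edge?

420 px

No margin, so column 3 starts at 2·(column + gutter) = 2·210 = 420 px.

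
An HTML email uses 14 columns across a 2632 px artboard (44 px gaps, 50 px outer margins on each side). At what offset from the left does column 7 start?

Content = 2632 − 2·50 = 2532 px.
14c + 13·44 = 2532 → 14c = 1960 → c = 140 px.
Each column+gutter stride is 184 px; 6 of them past the 50 px margin is 50 + 1104 = 1154 px.

1154 px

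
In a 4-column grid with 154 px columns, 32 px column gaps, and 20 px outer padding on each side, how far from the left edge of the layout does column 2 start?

Before column 2: the margin + 1 column + 1 column gap.
Offset = 20 + 1·(154 + 32) = 20 + 186 = 206 px.

206 px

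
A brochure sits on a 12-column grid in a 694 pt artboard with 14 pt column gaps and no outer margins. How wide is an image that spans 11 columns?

12c + 11·14 = 694 → 12c = 540 → c = 45 pt.
Span of 11: 11·45 + 10·14 = 495 + 140 = 635 pt.

635 pt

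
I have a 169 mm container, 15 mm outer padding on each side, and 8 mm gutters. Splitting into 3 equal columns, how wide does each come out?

41 mm

Subtract both margins: 169 − 2·15 = 139 mm.
139 − 2·8 = 123; ÷3 gives c = 41 mm.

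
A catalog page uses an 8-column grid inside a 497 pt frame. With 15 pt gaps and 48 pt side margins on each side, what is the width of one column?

Subtract both margins: 497 − 2·48 = 401 pt.
401 − 7·15 = 296; ÷8 gives c = 37 pt.

37 pt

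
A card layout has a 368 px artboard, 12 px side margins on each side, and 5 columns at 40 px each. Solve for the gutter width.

36 px

Subtract both margins: 368 − 2·12 = 344 px.
Columns use 200 px, leaving 144 px across 4 gutters = 36 px each.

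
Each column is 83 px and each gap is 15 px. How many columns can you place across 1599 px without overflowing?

16 columns

k columns need k·83 + (k−1)·15 = k·98 − 15.
k·98 − 15 ≤ 1599 → k ≤ 1614 / 98 ≈ 16.47, so k = 16.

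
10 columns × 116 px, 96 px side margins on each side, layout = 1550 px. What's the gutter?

22 px

Subtract both margins: 1550 − 2·96 = 1358 px.
10 columns take 10·116 = 1160 px; remaining 198 splits into 9 gutters.
g = 198 / 9 = 22 px.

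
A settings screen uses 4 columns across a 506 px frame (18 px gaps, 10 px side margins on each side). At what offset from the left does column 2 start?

Inside the margins: 506 − 20 = 486 px.
486 − 3·18 = 432; ÷4 gives c = 108 px.
Each column+gutter stride is 126 px; 1 of them past the 10 px margin is 10 + 126 = 136 px.

136 px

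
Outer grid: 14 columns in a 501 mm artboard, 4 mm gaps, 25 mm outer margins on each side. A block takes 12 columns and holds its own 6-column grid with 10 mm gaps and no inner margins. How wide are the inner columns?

56 mm

Inside the margins: 501 − 50 = 451 mm.
14 columns + 13 gaps: 14c + 13·4 = 451.
14c = 451 − 52 = 399, so c = 28.5 mm.
12 columns plus 11 gaps: 342 + 44 = 386 mm.
6 columns + 5 gaps: 6d + 5·10 = 386.
6d = 386 − 50 = 336, so d = 56 mm.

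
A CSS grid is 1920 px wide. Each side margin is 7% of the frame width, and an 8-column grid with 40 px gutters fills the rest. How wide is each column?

1920 × (1 − 2·7%) = 1920 × 86% = 1651.2 px for the columns.
8c + 7·40 = 1651.2 → 8c = 1371.2 → c = 171.4 px.

171.4 px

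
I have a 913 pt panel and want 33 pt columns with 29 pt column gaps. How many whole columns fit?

15 columns

15 columns: 15·33 + 14·29 = 901 pt ≤ 913.
16 columns: 963 pt > 913. So 15.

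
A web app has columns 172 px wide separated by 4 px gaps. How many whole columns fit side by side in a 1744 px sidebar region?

9 columns

k columns need k·172 + (k−1)·4 = k·176 − 4.
k·176 − 4 ≤ 1744 → k ≤ 1748 / 176 ≈ 9.93, so k = 9.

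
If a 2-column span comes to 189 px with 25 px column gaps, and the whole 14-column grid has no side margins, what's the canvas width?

1473 px

Subtracting 1 column gap of 25 leaves 164 for 2 columns, so c = 82 px.
Total width: 14·82 + 13·25 = 1473 px.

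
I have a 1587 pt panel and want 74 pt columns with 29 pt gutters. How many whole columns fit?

15 columns

k columns need k·74 + (k−1)·29 = k·103 − 29.
k·103 − 29 ≤ 1587 → k ≤ 1616 / 103 ≈ 15.69, so k = 15.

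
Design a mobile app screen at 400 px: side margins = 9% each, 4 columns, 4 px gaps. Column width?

79 px

Margins: 9% × 400 = 36 px each, so content = 400 − 72 = 328 px.
Subtracting 3 gaps of 4 leaves 316 for 4 columns, so c = 79 px.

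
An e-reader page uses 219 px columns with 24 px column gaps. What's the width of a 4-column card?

948 px

4-column span = 4·219 + 3·24 = 948 px.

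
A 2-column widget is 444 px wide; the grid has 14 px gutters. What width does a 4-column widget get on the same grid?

902 px

2c + 1·14 = 444 → 2c = 430 → c = 215 px.
4 columns plus 3 gutters: 860 + 42 = 902 px.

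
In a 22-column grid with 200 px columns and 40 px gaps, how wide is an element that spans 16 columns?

16-column span = 16·200 + 15·40 = 3800 px.

3800 px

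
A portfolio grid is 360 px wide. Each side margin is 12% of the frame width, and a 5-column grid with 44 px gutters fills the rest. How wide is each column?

19.52 px

360 × (1 − 2·12%) = 360 × 76% = 273.6 px for the columns.
Subtracting 4 gutters of 44 leaves 97.6 for 5 columns, so c = 19.52 px.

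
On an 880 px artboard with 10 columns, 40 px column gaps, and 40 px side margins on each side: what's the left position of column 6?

460 px

Content = 880 − 2·40 = 800 px.
10 columns + 9 column gaps: 10c + 9·40 = 800.
10c = 800 − 360 = 440, so c = 44 px.
Before column 6: the margin + 5 columns + 5 column gaps.
Offset = 40 + 5·(44 + 40) = 40 + 420 = 460 px.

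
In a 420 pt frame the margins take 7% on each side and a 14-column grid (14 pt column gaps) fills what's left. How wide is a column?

12.8 pt

Margins: 7% × 420 = 29.4 pt each, so content = 420 − 58.8 = 361.2 pt.
14 columns + 13 column gaps: 14c + 13·14 = 361.2.
14c = 361.2 − 182 = 179.2, so c = 12.8 pt.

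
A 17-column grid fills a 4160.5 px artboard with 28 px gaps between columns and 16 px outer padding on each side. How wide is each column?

216.5 px

Take off 32 px of margins, leaving 4128.5 px.
17c + 16·28 = 4128.5 → 17c = 3680.5 → c = 216.5 px.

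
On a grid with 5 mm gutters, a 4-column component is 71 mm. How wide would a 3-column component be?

Subtracting 3 gutters of 5 leaves 56 for 4 columns, so c = 14 mm.
3-column span = 3·14 + 2·5 = 52 mm.

52 mm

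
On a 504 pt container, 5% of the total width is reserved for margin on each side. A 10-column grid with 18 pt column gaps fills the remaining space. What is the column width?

Margins: 5% × 504 = 25.2 pt each, so content = 504 − 50.4 = 453.6 pt.
453.6 − 9·18 = 291.6; ÷10 gives c = 29.16 pt.

29.16 pt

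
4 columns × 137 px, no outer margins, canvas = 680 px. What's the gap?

44 px

4·137 + 3g = 680 → 3g = 132 → g = 44 px.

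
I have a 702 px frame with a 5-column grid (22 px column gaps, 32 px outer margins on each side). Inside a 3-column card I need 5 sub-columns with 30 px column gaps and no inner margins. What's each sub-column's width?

Subtract both margins: 702 − 2·32 = 638 px.
5c + 4·22 = 638 → 5c = 550 → c = 110 px.
3-column span = 3·110 + 2·22 = 374 px.
374 − 4·30 = 254; ÷5 gives d = 50.8 px.

50.8 px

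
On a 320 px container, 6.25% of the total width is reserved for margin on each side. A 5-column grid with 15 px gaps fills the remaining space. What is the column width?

320 × (1 − 2·6.25%) = 320 × 87.5% = 280 px for the columns.
280 − 4·15 = 220; ÷5 gives c = 44 px.

44 px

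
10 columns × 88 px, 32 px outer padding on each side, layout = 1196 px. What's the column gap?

28 px

Content width = 1196 − 2·32 = 1132 px.
Columns use 880 px, leaving 252 px across 9 column gaps = 28 px each.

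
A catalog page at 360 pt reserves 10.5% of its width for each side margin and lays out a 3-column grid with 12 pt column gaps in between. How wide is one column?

Each margin = 10.5% of 360 = 37.8 pt; content = 360 − 2·37.8 = 284.4 pt.
3 columns + 2 column gaps: 3c + 2·12 = 284.4.
3c = 284.4 − 24 = 260.4, so c = 86.8 pt.

86.8 pt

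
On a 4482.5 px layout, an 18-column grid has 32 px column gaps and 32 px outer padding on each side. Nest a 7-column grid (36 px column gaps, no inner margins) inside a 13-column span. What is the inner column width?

423.75 px

Inside the margins: 4482.5 − 64 = 4418.5 px.
4418.5 − 17·32 = 3874.5; ÷18 gives c = 215.25 px.
13-column span = 13·215.25 + 12·32 = 3182.25 px.
7d + 6·36 = 3182.25 → 7d = 2966.25 → d = 423.75 px.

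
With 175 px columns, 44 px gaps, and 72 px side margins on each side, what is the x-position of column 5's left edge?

Before column 5: the margin + 4 columns + 4 gaps.
Offset = 72 + 4·(175 + 44) = 72 + 876 = 948 px.

948 px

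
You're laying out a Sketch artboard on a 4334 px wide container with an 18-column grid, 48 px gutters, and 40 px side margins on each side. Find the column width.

191 px

Subtract both margins: 4334 − 2·40 = 4254 px.
4254 − 17·48 = 3438; ÷18 gives c = 191 px.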